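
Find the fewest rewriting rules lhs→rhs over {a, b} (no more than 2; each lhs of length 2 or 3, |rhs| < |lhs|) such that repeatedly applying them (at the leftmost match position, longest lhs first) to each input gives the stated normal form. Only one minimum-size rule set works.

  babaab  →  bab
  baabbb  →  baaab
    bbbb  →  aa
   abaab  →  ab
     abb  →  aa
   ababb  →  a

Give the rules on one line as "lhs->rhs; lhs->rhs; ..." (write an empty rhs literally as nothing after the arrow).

aba->; bb->a

  | babaab => bab
  | baabbb => baaab
  | bbbb => abb => aa
  | abaab => ab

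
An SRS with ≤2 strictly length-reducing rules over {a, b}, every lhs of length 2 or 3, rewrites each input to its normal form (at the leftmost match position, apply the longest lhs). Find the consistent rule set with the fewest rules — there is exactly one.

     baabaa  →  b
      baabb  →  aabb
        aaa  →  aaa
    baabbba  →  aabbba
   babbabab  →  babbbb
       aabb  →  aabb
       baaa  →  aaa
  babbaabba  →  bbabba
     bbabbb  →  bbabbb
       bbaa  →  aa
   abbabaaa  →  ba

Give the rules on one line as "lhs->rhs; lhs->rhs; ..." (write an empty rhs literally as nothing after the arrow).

  | baabaa => aabaa => aba => b
  | baabb => aabb
  | aaa
  | baabbba => aabbba

aba->b; baa->aa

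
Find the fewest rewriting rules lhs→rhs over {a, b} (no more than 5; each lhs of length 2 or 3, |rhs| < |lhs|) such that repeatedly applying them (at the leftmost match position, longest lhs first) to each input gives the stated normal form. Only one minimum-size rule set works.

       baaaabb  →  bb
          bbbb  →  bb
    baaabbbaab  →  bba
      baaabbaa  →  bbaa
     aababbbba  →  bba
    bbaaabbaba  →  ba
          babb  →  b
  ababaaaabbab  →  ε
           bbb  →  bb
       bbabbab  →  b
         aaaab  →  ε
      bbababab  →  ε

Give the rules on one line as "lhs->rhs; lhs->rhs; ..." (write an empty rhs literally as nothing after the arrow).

aaa->b; ab->; bab->; bbb->bb

  | baaaabb => bbabb => bb
  | bbbb => bbb => bb
  | baaabbbaab => bbbbbaab => bbbbaab => bbbaab => bbaab => bba
  | baaabbaa => bbbbaa => bbbaa => bbaa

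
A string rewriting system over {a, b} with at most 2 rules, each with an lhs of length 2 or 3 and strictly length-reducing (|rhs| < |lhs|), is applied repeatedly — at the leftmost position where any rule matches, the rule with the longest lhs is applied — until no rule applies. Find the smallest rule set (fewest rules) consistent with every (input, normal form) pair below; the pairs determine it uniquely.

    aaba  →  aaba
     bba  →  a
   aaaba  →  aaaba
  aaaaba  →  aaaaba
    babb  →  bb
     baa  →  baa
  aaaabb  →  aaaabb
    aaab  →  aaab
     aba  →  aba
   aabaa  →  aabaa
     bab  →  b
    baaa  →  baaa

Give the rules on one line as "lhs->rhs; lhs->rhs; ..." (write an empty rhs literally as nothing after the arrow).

  | aaba
  | bba => a
  | aaaba
  | aaaaba

bab->b; bba->a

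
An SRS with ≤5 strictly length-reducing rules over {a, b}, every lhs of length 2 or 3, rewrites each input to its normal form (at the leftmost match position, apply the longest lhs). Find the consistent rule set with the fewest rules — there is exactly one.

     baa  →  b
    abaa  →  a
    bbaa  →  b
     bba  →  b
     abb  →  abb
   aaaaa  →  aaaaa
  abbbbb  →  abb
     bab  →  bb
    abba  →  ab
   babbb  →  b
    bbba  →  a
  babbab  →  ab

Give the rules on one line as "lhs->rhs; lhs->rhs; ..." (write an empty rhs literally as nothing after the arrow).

  | baa => ba => b
  | abaa => a
  | bbaa => ba => b
  | bba => b

aba->; ba->b; bba->b; bbb->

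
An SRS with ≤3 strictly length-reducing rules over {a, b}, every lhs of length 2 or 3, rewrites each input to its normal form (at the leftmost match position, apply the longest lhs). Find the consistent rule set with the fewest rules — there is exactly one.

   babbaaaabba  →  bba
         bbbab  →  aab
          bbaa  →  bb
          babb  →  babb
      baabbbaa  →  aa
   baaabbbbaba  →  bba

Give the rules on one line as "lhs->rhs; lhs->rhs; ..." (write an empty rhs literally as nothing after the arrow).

aba->a; baa->b; bbb->a

  | babbaaaabba => babbaabba => babbbba => baaba => bba
  | bbbab => aab
  | bbaa => bb
  | babb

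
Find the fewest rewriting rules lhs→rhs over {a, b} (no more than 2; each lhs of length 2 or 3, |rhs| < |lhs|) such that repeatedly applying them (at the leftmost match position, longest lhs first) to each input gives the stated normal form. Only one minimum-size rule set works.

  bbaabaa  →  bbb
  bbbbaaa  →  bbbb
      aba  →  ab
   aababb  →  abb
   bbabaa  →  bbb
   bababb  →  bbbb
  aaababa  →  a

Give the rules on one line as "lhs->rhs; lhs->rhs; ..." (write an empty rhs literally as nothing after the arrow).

  | bbaabaa => bbabaa => bbbaa => bbba => bbb
  | bbbbaaa => bbbbaa => bbbba => bbbb
  | aba => ab
  | aababb => abb

aab->; ba->b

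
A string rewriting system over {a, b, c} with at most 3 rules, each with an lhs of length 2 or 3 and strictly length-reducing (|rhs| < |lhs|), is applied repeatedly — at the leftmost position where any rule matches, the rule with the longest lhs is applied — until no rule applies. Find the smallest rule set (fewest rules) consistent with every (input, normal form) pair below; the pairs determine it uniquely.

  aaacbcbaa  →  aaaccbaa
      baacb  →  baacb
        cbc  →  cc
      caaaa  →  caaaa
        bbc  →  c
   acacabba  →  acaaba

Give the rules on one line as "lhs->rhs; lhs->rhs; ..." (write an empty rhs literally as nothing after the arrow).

  | aaacbcbaa => aaaccbaa
  | baacb
  | cbc => cc
  | caaaa

bc->c; cab->a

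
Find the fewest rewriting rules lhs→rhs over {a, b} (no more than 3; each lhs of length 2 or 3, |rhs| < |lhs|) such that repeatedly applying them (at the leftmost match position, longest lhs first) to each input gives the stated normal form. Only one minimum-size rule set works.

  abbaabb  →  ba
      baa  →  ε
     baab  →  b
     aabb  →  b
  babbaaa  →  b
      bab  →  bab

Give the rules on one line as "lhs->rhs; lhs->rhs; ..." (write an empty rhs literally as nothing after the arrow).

  | abbaabb => aaabb => babb => ba
  | baa => bb => ε
  | baab => bbb => b
  | aabb => bbb => b

aa->b; bb->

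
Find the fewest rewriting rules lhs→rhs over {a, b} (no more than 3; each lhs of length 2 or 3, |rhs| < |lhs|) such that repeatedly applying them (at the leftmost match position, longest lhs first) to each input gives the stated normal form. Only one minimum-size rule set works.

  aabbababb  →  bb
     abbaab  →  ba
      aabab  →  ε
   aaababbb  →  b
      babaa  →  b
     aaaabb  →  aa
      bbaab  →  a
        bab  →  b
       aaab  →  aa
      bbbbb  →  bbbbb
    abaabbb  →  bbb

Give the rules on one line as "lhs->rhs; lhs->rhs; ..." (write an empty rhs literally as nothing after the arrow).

ab->; aba->ab; bba->a

  | aabbababb => abababb => abbabb => babb => bb
  | abbaab => baab => ba
  | aabab => aabb => ab => ε
  | aaababbb => aaabbbb => aabbb => abb => b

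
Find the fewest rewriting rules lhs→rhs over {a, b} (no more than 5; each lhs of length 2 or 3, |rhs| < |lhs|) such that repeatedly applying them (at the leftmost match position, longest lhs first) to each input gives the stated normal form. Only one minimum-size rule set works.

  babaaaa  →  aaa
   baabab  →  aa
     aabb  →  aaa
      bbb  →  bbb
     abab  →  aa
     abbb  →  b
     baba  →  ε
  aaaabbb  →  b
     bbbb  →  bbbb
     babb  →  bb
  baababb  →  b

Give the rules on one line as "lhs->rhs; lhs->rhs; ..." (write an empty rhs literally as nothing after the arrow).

  | babaaaa => baaaa => aaa
  | baabab => abab => abb => aa
  | aabb => aaa
  | bbb

ab->b; aba->ab; abb->aa; ba->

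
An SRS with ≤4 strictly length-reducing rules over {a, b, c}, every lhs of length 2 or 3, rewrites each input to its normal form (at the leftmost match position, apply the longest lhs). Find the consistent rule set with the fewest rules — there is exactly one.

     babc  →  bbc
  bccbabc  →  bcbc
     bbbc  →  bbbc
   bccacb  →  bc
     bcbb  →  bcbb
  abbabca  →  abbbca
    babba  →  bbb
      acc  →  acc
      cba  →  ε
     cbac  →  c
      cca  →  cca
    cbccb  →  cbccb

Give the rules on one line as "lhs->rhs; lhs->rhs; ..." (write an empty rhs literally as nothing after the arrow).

acb->ba; ba->b; cba->

  | babc => bbc
  | bccbabc => bcbc
  | bbbc
  | bccacb => bccba => bc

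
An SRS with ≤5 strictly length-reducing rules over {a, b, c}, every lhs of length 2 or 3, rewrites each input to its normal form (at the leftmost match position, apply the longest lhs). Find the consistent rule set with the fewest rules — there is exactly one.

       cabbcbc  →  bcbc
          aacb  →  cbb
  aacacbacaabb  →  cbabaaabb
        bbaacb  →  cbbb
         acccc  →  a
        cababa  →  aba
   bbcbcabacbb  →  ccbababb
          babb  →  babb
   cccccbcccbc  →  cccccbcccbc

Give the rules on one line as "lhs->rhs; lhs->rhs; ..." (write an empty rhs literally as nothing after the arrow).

  | cabbcbc => bcbc
  | aacb => cbb
  | aacacbacaabb => cbacbacaabb => cbabacaabb => cbabaaabb
  | bbaacb => bbcbb => cbbb

aac->cb; ac->a; bbc->cb; cab->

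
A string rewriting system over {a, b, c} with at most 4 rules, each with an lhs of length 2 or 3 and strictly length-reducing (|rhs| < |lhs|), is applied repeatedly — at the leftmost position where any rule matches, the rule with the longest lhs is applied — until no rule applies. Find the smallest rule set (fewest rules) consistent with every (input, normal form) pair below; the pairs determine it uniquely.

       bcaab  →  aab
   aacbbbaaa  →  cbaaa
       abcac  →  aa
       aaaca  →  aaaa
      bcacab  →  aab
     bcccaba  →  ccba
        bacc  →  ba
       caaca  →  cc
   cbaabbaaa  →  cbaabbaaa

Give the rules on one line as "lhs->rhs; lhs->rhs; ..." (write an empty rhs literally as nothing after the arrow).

ac->a; acb->c; bc->; ca->c

  | bcaab => aab
  | aacbbbaaa => acbbaaa => cbaaa
  | abcac => aac => aa
  | aaaca => aaaa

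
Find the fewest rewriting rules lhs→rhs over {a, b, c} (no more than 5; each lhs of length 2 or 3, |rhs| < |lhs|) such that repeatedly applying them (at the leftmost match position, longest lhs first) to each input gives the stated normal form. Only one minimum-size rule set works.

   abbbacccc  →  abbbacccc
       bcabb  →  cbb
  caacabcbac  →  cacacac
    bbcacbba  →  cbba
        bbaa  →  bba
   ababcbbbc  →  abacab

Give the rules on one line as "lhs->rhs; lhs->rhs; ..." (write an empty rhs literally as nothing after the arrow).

  | abbbacccc
  | bcabb => cbb
  | caacabcbac => cacabcbac => cacacaac => cacacac
  | bbcacbba => bccbba => cbba

aa->a; bc->; bca->c; bcb->ca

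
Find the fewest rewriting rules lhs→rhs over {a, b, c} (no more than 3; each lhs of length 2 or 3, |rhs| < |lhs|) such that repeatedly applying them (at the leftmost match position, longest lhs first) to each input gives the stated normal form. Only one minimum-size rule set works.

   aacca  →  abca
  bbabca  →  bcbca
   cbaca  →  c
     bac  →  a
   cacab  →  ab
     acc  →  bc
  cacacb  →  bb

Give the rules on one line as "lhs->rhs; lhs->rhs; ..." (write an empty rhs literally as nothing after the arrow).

ac->b; ba->c; cc->a

  | aacca => abca
  | bbabca => bcbca
  | cbaca => ccca => aca => ba => c
  | bac => cc => a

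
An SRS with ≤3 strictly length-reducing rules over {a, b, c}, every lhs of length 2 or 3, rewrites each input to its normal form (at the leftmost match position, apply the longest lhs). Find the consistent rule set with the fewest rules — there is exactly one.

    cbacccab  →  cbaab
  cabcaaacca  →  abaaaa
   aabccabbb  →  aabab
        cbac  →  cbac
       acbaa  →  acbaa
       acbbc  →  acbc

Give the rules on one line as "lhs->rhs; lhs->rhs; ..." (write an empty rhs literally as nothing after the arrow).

bb->b; ca->a

  | cbacccab => cbaccab => cbacab => cbaab
  | cabcaaacca => abcaaacca => abaaacca => abaaaca => abaaaa
  | aabccabbb => aabcabbb => aababbb => aababb => aabab
  | cbac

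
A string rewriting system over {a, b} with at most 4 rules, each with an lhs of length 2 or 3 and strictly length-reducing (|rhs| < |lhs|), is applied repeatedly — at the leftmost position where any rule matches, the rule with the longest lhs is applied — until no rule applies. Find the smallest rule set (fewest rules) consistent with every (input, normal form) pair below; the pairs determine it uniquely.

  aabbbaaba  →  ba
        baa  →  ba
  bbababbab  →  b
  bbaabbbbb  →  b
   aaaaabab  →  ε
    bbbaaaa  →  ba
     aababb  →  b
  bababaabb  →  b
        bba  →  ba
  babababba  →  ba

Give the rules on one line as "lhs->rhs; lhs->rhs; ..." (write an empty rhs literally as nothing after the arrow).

aa->a; ab->; bb->b

  | aabbbaaba => abbbaaba => bbaaba => baaba => baba => ba
  | baa => ba
  | bbababbab => bababbab => babbab => bbab => bab => b
  | bbaabbbbb => baabbbbb => babbbbb => bbbbb => bbbb => bbb => bb => b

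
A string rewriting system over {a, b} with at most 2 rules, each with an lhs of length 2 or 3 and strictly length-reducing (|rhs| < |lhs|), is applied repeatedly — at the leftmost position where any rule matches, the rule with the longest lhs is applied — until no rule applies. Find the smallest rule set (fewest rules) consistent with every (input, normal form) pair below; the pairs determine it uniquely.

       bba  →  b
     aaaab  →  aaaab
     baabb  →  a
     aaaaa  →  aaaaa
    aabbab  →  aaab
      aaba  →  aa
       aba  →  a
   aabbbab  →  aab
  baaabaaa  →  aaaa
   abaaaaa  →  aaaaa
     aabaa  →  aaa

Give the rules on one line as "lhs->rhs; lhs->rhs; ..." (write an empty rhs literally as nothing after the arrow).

  | bba => b
  | aaaab
  | baabb => abb => a
  | aaaaa

abb->a; ba->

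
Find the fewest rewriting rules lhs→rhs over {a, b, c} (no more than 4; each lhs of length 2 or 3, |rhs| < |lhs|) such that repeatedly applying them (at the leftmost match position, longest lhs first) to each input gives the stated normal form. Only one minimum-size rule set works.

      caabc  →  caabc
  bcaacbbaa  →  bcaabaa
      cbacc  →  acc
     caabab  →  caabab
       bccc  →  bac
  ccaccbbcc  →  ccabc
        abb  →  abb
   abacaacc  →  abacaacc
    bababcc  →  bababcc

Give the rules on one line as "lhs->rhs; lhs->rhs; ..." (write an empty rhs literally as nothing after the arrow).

  | caabc
  | bcaacbbaa => bcaabaa
  | cbacc => acc
  | caabab

cb->; cbc->b; ccc->ac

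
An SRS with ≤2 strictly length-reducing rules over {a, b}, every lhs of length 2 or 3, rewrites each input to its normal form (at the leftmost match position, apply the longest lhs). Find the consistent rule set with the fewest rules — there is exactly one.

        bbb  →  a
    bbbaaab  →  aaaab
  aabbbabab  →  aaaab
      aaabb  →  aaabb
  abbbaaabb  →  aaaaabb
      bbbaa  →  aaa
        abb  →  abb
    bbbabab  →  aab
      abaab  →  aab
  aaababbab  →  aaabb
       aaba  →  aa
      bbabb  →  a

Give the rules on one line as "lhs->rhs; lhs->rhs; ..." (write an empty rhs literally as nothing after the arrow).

  | bbb => a
  | bbbaaab => aaaab
  | aabbbabab => aaaabab => aaaab
  | aaabb

ba->; bbb->a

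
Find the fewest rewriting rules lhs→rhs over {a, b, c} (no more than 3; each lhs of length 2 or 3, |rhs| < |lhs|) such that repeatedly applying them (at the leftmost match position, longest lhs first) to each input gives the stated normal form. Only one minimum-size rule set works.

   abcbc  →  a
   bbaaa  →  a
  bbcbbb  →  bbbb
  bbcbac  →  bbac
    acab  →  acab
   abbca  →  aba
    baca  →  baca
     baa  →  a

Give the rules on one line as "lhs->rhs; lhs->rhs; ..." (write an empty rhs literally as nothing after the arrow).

  | abcbc => abc => a
  | bbaaa => baa => a
  | bbcbbb => bbbb
  | bbcbac => bbac

baa->a; bc->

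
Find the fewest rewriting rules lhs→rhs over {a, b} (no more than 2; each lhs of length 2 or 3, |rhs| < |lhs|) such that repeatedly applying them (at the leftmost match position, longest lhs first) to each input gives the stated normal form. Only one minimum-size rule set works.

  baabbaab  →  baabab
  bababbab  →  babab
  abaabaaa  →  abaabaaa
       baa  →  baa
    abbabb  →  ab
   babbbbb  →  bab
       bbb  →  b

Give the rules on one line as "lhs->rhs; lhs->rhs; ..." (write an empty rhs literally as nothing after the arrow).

bb->b; bba->b

  | baabbaab => baabab
  | bababbab => bababb => babab
  | abaabaaa
  | baa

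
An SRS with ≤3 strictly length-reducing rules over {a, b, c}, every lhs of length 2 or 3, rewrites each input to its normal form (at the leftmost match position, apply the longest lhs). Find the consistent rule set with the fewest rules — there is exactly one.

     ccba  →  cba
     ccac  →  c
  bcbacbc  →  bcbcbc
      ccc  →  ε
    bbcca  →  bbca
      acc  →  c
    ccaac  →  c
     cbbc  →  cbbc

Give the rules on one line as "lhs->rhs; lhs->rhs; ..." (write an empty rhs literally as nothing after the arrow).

  | ccba => cba
  | ccac => cac => cc => c
  | bcbacbc => bcbcbc
  | ccc => ε

ac->c; cc->c; ccc->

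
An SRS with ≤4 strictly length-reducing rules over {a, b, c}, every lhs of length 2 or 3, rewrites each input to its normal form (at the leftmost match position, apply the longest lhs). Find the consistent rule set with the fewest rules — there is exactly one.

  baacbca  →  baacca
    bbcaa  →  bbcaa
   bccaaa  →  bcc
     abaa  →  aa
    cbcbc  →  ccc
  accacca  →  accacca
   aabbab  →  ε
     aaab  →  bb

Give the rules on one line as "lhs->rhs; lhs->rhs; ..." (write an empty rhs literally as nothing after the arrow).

aaa->b; ab->; cb->c

  | baacbca => baacca
  | bbcaa
  | bccaaa => bccb => bcc
  | abaa => aa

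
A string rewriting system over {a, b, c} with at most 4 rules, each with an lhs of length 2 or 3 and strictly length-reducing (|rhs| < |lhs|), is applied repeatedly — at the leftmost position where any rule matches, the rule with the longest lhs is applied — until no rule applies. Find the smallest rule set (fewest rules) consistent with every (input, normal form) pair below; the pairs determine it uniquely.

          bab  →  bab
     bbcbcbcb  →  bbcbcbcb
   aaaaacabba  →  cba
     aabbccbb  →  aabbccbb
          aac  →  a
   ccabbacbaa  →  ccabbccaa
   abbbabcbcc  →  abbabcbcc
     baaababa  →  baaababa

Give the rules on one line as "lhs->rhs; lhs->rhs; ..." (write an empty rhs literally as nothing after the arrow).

  | bab
  | bbcbcbcb
  | aaaaacabba => aaaacbbba => aaaccbba => aacbba => accba => cba
  | aabbccbb

ac->; aca->cb; acb->cc; bbb->bb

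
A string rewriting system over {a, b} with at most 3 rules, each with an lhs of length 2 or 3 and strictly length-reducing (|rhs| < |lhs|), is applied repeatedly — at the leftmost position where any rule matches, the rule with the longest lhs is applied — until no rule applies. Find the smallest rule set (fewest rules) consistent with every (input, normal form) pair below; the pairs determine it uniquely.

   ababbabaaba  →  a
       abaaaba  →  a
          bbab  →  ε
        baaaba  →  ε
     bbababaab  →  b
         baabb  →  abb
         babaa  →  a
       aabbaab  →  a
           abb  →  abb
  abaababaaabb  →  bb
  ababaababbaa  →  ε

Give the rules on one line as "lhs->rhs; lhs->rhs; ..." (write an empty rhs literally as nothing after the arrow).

aa->; ba->; bab->a

  | ababbabaaba => aababaaba => babaaba => aaaba => aba => a
  | abaaaba => aaaba => aba => a
  | bbab => ba => ε
  | baaaba => aaba => ba => ε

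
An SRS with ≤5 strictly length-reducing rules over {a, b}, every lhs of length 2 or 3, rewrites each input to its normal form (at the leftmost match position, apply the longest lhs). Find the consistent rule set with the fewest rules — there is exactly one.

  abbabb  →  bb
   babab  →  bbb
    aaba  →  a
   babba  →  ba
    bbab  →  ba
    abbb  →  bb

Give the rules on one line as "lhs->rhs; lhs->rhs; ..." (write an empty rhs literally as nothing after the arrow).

  | abbabb => babb => bb
  | babab => bbb
  | aaba => ab => a
  | babba => bba => ba

ab->a; aba->b; abb->b; bba->ba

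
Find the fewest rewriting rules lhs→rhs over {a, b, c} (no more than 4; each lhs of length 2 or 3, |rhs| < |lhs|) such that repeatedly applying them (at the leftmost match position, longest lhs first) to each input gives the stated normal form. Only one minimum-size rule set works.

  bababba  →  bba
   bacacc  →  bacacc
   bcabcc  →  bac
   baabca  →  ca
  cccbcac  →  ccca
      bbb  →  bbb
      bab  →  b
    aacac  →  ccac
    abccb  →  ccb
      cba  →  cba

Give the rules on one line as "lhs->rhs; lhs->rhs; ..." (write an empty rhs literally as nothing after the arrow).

aa->c; ab->; bc->a; bca->b

  | bababba => babba => bba
  | bacacc
  | bcabcc => bbcc => bac
  | baabca => bcbca => abca => ca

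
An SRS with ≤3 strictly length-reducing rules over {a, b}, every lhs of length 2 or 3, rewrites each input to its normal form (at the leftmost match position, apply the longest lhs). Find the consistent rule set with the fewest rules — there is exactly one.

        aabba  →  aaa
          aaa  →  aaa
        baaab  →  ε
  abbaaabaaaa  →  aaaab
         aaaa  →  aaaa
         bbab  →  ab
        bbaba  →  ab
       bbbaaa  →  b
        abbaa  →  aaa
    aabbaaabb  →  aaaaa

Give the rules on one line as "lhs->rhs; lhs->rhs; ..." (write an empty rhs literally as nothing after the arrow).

  | aabba => aaa
  | aaa
  | baaab => baab => bab => bb => ε
  | abbaaabaaaa => aaaabaaaa => aaaabaaa => aaaabaa => aaaaba => aaaab

ba->b; bb->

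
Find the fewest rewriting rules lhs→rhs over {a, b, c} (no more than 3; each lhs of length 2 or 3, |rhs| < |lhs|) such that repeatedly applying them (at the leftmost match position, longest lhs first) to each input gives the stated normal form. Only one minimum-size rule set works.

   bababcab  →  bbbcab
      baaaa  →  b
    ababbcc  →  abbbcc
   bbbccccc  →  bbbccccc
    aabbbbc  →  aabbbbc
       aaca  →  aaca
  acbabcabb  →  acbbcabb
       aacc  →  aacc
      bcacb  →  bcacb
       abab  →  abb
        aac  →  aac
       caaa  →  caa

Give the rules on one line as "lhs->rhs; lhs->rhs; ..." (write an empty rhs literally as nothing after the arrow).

  | bababcab => bbabcab => bbbcab
  | baaaa => baaa => baa => ba => b
  | ababbcc => abbbcc
  | bbbccccc

aaa->aa; ba->b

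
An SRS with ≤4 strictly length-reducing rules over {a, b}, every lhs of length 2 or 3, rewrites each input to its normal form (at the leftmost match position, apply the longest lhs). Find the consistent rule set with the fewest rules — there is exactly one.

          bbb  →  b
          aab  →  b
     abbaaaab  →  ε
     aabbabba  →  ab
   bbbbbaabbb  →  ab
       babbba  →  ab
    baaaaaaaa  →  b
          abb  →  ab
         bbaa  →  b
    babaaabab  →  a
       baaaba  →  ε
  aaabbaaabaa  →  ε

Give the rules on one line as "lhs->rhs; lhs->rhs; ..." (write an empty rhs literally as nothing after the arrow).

aa->; ba->b; bab->a; bb->b

  | bbb => bb => b
  | aab => b
  | abbaaaab => abaaaab => abaaab => abaab => abab => aa => ε
  | aabbabba => bbabba => babba => aba => ab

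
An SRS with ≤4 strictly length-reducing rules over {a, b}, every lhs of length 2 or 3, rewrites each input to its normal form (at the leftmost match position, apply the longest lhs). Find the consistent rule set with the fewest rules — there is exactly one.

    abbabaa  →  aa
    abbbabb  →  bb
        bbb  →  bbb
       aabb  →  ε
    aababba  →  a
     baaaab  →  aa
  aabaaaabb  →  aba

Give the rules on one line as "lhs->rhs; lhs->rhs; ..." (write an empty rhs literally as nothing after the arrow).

  | abbabaa => babaa => aa
  | abbbabb => bbabb => bb
  | bbb
  | aabb => bab => ε

aab->ba; abb->b; baa->aa; bab->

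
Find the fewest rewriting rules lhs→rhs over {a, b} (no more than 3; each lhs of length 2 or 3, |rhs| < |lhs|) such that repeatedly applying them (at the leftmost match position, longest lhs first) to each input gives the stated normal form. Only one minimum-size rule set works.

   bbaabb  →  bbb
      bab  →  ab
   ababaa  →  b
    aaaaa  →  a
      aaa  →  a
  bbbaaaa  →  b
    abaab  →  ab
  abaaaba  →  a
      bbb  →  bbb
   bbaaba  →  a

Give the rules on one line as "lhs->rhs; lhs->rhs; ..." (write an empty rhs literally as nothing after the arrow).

  | bbaabb => baabb => aabb => bbb
  | bab => ab
  | ababaa => aabaa => bbaa => baa => aa => b
  | aaaaa => baaa => aaa => ba => a

aa->b; ba->a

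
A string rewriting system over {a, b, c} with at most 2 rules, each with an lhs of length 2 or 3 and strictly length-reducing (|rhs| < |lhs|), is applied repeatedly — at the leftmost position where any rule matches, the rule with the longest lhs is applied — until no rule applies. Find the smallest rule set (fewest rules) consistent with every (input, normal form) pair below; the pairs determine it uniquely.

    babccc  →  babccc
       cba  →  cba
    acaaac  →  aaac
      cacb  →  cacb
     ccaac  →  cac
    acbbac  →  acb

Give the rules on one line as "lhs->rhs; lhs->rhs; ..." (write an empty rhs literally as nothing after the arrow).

  | babccc
  | cba
  | acaaac => aaac
  | cacb

bac->; caa->a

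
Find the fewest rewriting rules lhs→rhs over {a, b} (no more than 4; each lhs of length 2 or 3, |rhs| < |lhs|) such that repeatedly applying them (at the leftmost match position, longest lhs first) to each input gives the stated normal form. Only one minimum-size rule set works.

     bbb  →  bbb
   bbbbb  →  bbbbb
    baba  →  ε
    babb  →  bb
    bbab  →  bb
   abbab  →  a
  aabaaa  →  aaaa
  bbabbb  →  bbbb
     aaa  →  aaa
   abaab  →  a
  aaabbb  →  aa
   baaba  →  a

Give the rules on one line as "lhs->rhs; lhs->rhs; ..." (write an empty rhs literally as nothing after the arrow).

  | bbb
  | bbbbb
  | baba => ba => ε
  | babb => bb

ab->; abb->a; ba->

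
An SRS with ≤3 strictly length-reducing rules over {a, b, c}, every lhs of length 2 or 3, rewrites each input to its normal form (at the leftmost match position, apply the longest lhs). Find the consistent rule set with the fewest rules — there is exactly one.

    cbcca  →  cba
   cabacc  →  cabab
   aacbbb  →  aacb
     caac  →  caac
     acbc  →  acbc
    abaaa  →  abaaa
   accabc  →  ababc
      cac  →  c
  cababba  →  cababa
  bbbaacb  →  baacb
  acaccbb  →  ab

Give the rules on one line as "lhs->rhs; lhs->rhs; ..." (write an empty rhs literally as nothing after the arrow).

  | cbcca => cbba => cba
  | cabacc => cabab
  | aacbbb => aacbb => aacb
  | caac

bb->b; cac->c; cc->b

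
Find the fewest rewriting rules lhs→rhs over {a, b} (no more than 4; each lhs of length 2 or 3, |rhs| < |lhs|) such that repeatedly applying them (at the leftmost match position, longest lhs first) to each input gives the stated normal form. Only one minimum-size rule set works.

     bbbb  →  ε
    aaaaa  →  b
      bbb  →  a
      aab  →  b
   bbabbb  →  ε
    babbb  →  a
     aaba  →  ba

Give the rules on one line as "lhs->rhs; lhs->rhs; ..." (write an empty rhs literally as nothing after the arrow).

aa->; aaa->b; ab->; bbb->a

  | bbbb => ab => ε
  | aaaaa => baa => b
  | bbb => a
  | aab => b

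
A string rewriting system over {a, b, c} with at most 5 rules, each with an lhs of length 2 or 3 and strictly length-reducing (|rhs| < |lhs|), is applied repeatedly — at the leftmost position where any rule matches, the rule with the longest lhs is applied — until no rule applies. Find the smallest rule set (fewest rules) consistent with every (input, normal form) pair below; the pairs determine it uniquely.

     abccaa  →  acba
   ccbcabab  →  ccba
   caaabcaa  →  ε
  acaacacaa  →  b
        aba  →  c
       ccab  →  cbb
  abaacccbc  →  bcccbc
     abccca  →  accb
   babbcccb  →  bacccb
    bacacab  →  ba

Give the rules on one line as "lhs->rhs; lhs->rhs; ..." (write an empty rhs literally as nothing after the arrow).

aa->c; ab->a; bca->; ca->b

  | abccaa => accaa => acba
  | ccbcabab => ccbab => ccba
  | caaabcaa => baabcaa => bcbcaa => bca => ε
  | acaacacaa => abacacaa => aacacaa => ccacaa => cbcaa => ca => b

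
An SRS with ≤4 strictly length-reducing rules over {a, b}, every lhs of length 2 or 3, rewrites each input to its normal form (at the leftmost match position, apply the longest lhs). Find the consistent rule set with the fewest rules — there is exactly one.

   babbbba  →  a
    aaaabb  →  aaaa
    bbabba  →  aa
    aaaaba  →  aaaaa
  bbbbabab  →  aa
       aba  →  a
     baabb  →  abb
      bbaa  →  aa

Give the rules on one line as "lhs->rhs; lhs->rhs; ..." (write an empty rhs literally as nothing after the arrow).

aab->aa; ba->; bab->a; bba->a

  | babbbba => abbba => aba => a
  | aaaabb => aaaab => aaaa
  | bbabba => abba => aa
  | aaaaba => aaaaa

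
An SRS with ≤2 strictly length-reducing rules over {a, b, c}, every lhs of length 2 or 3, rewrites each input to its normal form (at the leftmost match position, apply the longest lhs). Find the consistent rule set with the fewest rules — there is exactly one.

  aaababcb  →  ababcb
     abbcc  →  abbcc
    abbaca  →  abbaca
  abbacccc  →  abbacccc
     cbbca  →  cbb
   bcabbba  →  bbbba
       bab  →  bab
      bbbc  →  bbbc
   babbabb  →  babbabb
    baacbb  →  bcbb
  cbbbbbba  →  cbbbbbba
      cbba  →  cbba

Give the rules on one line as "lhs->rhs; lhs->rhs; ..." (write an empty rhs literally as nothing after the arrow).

  | aaababcb => ababcb
  | abbcc
  | abbaca
  | abbacccc

aa->; bca->b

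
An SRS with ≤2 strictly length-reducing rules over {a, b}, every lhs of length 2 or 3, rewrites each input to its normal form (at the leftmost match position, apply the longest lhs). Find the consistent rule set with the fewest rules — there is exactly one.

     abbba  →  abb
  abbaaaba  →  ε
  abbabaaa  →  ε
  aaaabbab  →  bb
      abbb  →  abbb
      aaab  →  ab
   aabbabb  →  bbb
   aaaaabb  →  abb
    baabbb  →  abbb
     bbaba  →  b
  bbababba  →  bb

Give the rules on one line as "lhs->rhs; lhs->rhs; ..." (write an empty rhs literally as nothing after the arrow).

aa->; ba->

  | abbba => abb
  | abbaaaba => abaaba => aaba => ba => ε
  | abbabaaa => abbaaa => abaa => aa => ε
  | aaaabbab => aabbab => bbab => bb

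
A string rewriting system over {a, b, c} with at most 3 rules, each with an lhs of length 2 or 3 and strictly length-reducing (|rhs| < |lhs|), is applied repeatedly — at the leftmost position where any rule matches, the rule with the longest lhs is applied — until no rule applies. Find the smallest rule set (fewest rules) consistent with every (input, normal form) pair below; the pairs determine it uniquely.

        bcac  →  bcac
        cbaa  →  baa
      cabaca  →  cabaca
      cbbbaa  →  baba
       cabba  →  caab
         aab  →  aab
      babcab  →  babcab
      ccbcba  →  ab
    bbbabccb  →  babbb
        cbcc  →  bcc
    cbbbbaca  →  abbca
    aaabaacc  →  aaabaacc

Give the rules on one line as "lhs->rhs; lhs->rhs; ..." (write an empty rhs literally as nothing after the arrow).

  | bcac
  | cbaa => baa
  | cabaca
  | cbbbaa => bbbaa => baba

bba->ab; cb->b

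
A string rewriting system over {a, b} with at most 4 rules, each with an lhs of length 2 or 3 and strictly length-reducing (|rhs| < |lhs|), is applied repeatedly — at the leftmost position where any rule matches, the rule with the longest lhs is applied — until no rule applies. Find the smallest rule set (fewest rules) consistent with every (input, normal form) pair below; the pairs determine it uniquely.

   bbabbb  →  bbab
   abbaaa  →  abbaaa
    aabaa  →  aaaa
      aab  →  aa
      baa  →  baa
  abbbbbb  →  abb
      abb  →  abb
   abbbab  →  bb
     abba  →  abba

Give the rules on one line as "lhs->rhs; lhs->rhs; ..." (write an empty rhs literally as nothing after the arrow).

aab->aa; aba->b; bbb->b

  | bbabbb => bbab
  | abbaaa
  | aabaa => aaaa
  | aab => aa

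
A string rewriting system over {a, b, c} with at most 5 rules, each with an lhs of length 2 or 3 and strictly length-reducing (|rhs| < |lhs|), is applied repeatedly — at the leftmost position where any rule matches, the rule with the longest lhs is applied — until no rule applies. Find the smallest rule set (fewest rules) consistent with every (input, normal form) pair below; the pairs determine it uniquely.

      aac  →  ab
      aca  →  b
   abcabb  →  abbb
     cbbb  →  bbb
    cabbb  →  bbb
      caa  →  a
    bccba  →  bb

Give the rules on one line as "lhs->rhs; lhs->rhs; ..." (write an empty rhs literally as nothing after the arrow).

ac->b; ba->b; ca->; cb->b

  | aac => ab
  | aca => ba => b
  | abcabb => abbb
  | cbbb => bbb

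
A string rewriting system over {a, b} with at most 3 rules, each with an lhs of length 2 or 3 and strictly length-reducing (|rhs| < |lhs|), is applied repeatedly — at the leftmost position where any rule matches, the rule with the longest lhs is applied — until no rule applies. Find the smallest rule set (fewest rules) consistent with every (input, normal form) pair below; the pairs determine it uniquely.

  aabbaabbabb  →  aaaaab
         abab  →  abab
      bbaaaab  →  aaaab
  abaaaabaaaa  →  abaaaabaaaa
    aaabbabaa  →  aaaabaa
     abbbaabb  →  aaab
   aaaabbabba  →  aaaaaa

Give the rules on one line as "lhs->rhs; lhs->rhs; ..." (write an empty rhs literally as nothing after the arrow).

  | aabbaabbabb => aaaabbabb => aaaaabb => aaaaab
  | abab
  | bbaaaab => aaaab
  | abaaaabaaaa

bb->b; bba->a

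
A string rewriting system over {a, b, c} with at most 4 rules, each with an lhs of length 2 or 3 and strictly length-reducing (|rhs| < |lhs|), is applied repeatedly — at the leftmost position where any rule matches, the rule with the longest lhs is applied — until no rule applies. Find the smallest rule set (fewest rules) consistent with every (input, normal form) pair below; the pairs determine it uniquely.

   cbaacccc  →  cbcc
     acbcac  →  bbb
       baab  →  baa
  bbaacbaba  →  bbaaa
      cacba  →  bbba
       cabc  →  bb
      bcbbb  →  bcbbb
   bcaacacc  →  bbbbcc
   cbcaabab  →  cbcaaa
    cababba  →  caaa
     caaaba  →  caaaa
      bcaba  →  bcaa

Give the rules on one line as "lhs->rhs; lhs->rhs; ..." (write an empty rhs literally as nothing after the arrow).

  | cbaacccc => cbaccc => cbcc
  | acbcac => bcac => bbb
  | baab => baa
  | bbaacbaba => bbababa => bbaaba => bbaaa

ab->a; ac->; aca->cb; cac->bb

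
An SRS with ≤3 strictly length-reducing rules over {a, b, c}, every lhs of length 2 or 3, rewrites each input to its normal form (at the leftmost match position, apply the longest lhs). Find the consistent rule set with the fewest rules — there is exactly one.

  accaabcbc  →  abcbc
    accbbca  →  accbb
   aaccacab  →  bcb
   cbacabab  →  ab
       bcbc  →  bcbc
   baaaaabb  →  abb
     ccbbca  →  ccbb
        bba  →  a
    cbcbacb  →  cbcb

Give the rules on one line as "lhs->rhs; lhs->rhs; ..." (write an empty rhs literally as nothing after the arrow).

  | accaabcbc => acabcbc => abcbc
  | accbbca => accbb
  | aaccacab => bccacab => bccab => bcb
  | cbacabab => cacabab => cabab => bab => ab

aa->b; ba->a; ca->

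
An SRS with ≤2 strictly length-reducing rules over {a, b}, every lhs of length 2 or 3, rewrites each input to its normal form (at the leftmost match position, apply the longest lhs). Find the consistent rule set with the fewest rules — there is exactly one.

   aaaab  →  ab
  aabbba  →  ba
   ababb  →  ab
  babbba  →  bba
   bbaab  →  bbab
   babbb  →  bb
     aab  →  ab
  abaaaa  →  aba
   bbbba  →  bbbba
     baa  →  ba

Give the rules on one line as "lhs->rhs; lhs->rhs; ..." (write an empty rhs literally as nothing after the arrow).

  | aaaab => aaab => aab => ab
  | aabbba => abbba => ba
  | ababb => ab
  | babbba => bba

aa->a; abb->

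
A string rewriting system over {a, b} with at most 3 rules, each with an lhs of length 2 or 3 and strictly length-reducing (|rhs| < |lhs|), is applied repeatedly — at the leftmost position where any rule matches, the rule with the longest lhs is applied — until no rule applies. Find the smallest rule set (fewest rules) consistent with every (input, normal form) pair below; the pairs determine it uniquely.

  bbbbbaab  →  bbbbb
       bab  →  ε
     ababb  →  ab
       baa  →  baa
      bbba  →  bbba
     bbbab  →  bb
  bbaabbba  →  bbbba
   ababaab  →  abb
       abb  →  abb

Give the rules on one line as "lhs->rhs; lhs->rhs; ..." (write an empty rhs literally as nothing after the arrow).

  | bbbbbaab => bbbbb
  | bab => ε
  | ababb => ab
  | baa

aaa->ab; aab->; bab->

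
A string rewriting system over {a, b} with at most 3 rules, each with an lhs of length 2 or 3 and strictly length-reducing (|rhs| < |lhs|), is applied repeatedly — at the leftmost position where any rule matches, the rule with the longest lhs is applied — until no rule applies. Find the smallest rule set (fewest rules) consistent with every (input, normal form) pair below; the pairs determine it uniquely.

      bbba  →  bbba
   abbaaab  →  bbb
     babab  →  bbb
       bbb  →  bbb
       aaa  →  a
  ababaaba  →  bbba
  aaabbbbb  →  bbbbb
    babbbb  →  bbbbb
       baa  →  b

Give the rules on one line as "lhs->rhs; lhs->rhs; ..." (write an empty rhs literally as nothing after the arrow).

aa->; ab->b

  | bbba
  | abbaaab => bbaaab => bbab => bbb
  | babab => bbab => bbb
  | bbb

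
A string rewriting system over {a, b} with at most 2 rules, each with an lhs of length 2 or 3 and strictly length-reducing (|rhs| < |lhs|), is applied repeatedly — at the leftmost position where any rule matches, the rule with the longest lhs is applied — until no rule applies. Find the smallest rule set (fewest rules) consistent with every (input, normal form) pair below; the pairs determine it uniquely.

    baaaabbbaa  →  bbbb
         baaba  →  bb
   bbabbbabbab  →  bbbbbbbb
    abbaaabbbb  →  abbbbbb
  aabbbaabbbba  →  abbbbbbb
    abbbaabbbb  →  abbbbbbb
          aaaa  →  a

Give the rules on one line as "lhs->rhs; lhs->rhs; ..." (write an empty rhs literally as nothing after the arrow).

  | baaaabbbaa => baaabbbaa => baabbbaa => babbbaa => bbbbaa => bbbba => bbbb
  | baaba => baba => bba => bb
  | bbabbbabbab => bbbbbabbab => bbbbbbbab => bbbbbbbb
  | abbaaabbbb => abbaabbbb => abbabbbb => abbbbbb

aa->a; ba->b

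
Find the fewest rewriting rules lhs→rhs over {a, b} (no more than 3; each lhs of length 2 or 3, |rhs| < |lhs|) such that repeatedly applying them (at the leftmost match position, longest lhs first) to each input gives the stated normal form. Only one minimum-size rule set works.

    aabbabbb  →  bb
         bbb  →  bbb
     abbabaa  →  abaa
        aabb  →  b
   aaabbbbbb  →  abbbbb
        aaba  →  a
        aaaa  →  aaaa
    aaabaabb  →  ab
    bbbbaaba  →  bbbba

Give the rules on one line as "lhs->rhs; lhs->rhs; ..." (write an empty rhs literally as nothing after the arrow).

aab->; bab->

  | aabbabbb => babbb => bb
  | bbb
  | abbabaa => abaa
  | aabb => b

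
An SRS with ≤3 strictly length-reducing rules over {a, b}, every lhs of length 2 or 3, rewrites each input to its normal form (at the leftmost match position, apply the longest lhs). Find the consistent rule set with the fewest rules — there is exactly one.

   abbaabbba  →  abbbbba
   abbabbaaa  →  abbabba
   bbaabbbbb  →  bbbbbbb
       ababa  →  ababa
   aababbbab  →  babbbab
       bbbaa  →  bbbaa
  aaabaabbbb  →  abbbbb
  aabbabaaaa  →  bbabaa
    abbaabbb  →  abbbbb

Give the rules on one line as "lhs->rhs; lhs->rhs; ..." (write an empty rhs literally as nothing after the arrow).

aaa->a; aab->b

  | abbaabbba => abbbbba
  | abbabbaaa => abbabba
  | bbaabbbbb => bbbbbbb
  | ababa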